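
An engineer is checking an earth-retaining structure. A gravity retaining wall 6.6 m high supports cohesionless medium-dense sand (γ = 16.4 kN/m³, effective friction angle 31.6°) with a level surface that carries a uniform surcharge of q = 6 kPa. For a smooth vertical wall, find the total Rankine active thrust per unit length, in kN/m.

K_a = tan²(45° − φ/2) = 0.3123.
Soil triangle: ½ K_a γ H² = 0.5×0.3123×16.4×6.6² = 111.6 kN/m.
Surcharge rectangle: K_a q H = 0.3123×6×6.6 = 12.37 kN/m.
Total = 111.6 + 12.37 = 123.9 kN/m.

124 kN/m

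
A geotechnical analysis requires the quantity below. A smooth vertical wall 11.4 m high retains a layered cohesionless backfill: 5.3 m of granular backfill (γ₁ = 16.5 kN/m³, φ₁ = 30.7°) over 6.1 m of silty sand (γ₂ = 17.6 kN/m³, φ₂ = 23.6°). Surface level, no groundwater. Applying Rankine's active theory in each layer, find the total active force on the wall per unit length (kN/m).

444 kN/m

K_a1 = tan²(45°−30.7°/2) = 0.3240; K_a2 = tan²(45°−23.6°/2) = 0.4282.
Layer 1: σ at base = K_a1 γ₁ h₁ = 28.34 kPa; P₁ = ½×28.34×5.3 = 75.09.
Layer 2: σ_v at top = γ₁h₁ = 87.45; σ_h top = K_a2×87.45 = 37.45; σ_h base = K_a2×(87.45+17.6×6.1) = 83.42.
P₂ = ½(37.45+83.42)×6.1 = 368.6. Total P_a = 75.09+368.6 = 443.7 kN/m.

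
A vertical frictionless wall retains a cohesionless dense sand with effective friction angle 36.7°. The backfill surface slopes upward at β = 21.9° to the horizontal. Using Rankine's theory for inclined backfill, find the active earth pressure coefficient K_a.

K_a = cos β · (cos β − √(cos²β − cos²φ)) / (cos β + √(cos²β − cos²φ)).
cos β = 0.9278, cos φ = 0.8018, √(cos²β − cos²φ) = 0.4669.
K_a = 0.9278 × (0.9278 − 0.4669)/(0.9278 + 0.4669) = 0.3066.

0.307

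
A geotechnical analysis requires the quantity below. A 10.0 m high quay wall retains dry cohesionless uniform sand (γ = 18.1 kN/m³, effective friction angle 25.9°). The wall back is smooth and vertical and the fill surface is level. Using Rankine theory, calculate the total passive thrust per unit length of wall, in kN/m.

K_p = tan²(45° + φ/2) = 2.551.
P_p = ½ K_p γ H² = 0.5 × 2.551 × 18.1 × 10.0² = 2309 kN/m.

2310 kN/m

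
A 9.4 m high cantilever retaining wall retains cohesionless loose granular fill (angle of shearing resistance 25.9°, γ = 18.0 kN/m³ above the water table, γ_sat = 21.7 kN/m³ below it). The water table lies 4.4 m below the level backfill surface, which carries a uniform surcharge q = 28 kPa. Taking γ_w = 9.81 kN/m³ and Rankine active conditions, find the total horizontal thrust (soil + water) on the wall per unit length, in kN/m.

K_a = tan²(45° − φ/2) = 0.3920.
γ' = 21.7 − 9.81 = 11.89 kN/m³. h₂ = H − d_w = 5.0 m.
σ'_h: at surface K_a·q = 10.98; at WT K_a(q+γd_w) = 42.02; at base K_a(q+γd_w+γ'h₂) = 65.32 kPa.
P₁ = ½(10.98+42.02)×4.4 = 116.6; P₂ = ½(42.02+65.32)×5.0 = 268.4; P_w = ½γ_w h₂² = 122.6.
Total = 116.6+268.4+122.6 = 507.6 kN/m.

508 kN/m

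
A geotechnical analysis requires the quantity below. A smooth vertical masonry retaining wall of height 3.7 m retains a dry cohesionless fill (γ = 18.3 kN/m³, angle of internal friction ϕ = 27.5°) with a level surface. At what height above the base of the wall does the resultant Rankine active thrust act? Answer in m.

1.23 m

K_a = 0.3682.
The pressure distribution is triangular, so the resultant acts at H/3 above the base = 3.7/3 = 1.233 m.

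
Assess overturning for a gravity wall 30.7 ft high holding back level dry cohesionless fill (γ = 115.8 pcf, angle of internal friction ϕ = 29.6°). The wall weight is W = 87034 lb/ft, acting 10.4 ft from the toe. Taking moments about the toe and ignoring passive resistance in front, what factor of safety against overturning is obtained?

K_a = tan²(45° − 29.6°/2) = 0.3387.
P_a = ½K_aγH² = 0.5×0.3387×115.8×30.7² = 18490 lb/ft, acting at H/3 = 10.23 ft above the base.
Overturning moment M_o = P_a × H/3 = 18490 × 10.23 = 189200.
Resisting moment M_r = W × 10.4 = 87034 × 10.4 = 905200.
FS_overturning = M_r/M_o = 905200/189200 = 4.785.

4.79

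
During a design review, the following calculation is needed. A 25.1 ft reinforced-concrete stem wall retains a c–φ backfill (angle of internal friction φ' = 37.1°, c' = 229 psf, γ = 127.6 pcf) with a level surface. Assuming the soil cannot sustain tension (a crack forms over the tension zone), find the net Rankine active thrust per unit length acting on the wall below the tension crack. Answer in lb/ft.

5050 lb/ft

K_a = 0.2475; √K_a = 0.4975.
Tension-crack depth z_c = 2c/(γ√K_a) = 2×229/(127.6×0.4975) = 7.215 ft.
σ_a at base = K_a γ H − 2c√K_a = 0.2475×127.6×25.1 − 2×229×0.4975 = 564.8 psf.
P_a = ½ × 564.8 × (H − z_c) = 0.5×564.8×17.89 = 5051 lb/ft.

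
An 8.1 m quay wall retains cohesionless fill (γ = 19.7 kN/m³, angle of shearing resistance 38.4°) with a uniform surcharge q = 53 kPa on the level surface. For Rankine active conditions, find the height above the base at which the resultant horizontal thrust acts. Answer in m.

K_a = 0.2337.
Triangular part P₁ = ½K_aγH² = 151.0 at H/3 = 2.700 m; rectangular part P₂ = K_a q H = 100.3 at H/2 = 4.050 m.
ȳ = (P₁·2.700 + P₂·4.050)/(P₁+P₂) = 3.239 m.

3.24 m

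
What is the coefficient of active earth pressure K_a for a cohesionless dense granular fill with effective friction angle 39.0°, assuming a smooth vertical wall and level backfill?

0.228

K_a = (1 − sin φ)/(1 + sin φ) = (1 − sin 39.0°)/(1 + sin 39.0°) = 0.2275.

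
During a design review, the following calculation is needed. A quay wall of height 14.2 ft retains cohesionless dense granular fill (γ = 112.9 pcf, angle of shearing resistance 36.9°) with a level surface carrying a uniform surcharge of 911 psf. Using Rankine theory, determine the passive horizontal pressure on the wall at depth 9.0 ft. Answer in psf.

7720 psf

K_p = (1 + sin φ)/(1 − sin φ) = 4.005.
σ_v = γz + q = 112.9 × 9.0 + 911 = 1927 psf.
σ_h = K_p σ_v = 4.005 × 1927 = 7719 psf.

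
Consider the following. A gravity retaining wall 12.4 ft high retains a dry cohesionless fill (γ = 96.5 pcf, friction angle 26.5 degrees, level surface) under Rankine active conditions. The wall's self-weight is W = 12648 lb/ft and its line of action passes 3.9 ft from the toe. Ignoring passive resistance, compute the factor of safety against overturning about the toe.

4.20

K_a = tan²(45° − 26.5°/2) = 0.3829.
P_a = ½K_aγH² = 0.5×0.3829×96.5×12.4² = 2841 lb/ft, acting at H/3 = 4.133 ft above the base.
Overturning moment M_o = P_a × H/3 = 2841 × 4.133 = 11740.
Resisting moment M_r = W × 3.9 = 12648 × 3.9 = 49330.
FS_overturning = M_r/M_o = 49330/11740 = 4.201.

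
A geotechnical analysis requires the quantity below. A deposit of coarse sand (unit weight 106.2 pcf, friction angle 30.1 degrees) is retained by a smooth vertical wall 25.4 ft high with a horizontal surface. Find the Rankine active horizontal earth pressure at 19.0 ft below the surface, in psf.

K_a = (1 − sin φ)/(1 + sin φ) = 0.3320.
σ_h = K_a γ z = 0.3320 × 106.2 × 19.0 = 669.9 psf.

670 psf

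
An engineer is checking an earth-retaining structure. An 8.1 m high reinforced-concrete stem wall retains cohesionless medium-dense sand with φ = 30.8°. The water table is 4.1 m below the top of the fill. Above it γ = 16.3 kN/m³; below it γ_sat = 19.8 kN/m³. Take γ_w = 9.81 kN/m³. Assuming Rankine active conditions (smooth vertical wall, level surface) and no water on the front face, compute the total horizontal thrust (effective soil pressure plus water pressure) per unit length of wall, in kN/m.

235 kN/m

K_a = tan²(45° − φ/2) = 0.3227.
γ' = 19.8 − 9.81 = 9.990 kN/m³. Depth below WT = 4.0 m.
σ'_h at WT = K_a γ d_w = 21.57 kPa; at base = 21.57 + K_a γ' × 4.0 = 34.46 kPa.
P₁ (0–4.1 m) = ½×21.57×4.1 = 44.21. P₂ (4.1–8.1 m) = ½(21.57+34.46)×4.0 = 112.1.
P_w = ½ γ_w h₂² = 0.5×9.81×4.0² = 78.48. Total = 44.21+112.1+78.48 = 234.8 kN/m.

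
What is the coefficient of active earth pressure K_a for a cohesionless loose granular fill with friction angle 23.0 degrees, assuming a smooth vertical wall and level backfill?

0.438

K_a = tan²(45° − φ/2) = tan²(33.50°) = 0.4381.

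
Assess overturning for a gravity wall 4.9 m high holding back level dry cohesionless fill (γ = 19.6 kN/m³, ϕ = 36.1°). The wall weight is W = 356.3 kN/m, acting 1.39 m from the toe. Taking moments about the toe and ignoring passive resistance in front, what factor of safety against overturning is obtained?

K_a = tan²(45° − 36.1°/2) = 0.2585.
P_a = ½K_aγH² = 0.5×0.2585×19.6×4.9² = 60.82 kN/m, acting at H/3 = 1.633 m above the base.
Overturning moment M_o = P_a × H/3 = 60.82 × 1.633 = 99.35.
Resisting moment M_r = W × 1.39 = 356.3 × 1.39 = 495.3.
FS_overturning = M_r/M_o = 495.3/99.35 = 4.985.

4.99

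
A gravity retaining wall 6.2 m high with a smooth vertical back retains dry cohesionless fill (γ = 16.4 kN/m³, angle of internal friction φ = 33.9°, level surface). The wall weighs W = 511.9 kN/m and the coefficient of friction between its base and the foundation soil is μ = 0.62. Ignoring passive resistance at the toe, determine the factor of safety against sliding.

3.55

K_a = tan²(45° − 33.9°/2) = 0.2839.
P_a = ½K_aγH² = 0.5×0.2839×16.4×6.2² = 89.49 kN/m, acting at H/3 = 2.067 m above the base.
FS_sliding = μW / P_a = 0.62×511.9 / 89.49 = 3.547.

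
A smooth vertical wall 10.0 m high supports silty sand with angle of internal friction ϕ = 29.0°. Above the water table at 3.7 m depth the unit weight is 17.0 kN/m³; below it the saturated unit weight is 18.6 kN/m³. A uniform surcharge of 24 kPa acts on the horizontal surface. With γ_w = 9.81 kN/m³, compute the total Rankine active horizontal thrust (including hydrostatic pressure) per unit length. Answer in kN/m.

516 kN/m

K_a = tan²(45° − φ/2) = 0.3470.
γ' = 18.6 − 9.81 = 8.790 kN/m³. h₂ = H − d_w = 6.3 m.
σ'_h: at surface K_a·q = 8.327; at WT K_a(q+γd_w) = 30.15; at base K_a(q+γd_w+γ'h₂) = 49.37 kPa.
P₁ = ½(8.327+30.15)×3.7 = 71.19; P₂ = ½(30.15+49.37)×6.3 = 250.5; P_w = ½γ_w h₂² = 194.7.
Total = 71.19+250.5+194.7 = 516.3 kN/m.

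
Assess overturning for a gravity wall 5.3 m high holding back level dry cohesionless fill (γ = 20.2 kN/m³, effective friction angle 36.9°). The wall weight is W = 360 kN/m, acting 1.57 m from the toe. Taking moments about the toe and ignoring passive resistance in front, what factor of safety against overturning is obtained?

4.52

K_a = tan²(45° − 36.9°/2) = 0.2497.
P_a = ½K_aγH² = 0.5×0.2497×20.2×5.3² = 70.83 kN/m, acting at H/3 = 1.767 m above the base.
Overturning moment M_o = P_a × H/3 = 70.83 × 1.767 = 125.1.
Resisting moment M_r = W × 1.57 = 360 × 1.57 = 565.2.
FS_overturning = M_r/M_o = 565.2/125.1 = 4.517.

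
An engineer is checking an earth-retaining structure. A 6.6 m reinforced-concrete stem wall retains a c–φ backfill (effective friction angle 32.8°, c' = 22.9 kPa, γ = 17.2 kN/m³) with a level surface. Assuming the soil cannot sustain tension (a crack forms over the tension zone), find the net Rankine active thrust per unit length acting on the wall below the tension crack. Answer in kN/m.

7.53 kN/m

K_a = 0.2973; √K_a = 0.5452.
Tension-crack depth z_c = 2c/(γ√K_a) = 2×22.9/(17.2×0.5452) = 4.884 m.
σ_a at base = K_a γ H − 2c√K_a = 0.2973×17.2×6.6 − 2×22.9×0.5452 = 8.774 kPa.
P_a = ½ × 8.774 × (H − z_c) = 0.5×8.774×1.716 = 7.529 kN/m.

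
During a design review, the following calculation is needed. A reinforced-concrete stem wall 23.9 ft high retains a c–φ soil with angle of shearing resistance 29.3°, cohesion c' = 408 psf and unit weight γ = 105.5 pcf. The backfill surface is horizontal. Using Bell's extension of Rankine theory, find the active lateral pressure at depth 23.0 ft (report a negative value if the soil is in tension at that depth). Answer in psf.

354 psf

K_a = (1 − sin φ)/(1 + sin φ) = 0.3428.
σ_a = K_a γ z − 2c√K_a = 0.3428×105.5×23.0 − 2×408×0.5855 = 354.1 psf.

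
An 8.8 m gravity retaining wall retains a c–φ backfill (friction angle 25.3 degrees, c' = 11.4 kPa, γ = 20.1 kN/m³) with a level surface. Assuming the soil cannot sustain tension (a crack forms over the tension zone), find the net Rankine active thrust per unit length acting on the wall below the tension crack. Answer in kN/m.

198 kN/m

K_a = 0.4012; √K_a = 0.6334.
Tension-crack depth z_c = 2c/(γ√K_a) = 2×11.4/(20.1×0.6334) = 1.791 m.
σ_a at base = K_a γ H − 2c√K_a = 0.4012×20.1×8.8 − 2×11.4×0.6334 = 56.52 kPa.
P_a = ½ × 56.52 × (H − z_c) = 0.5×56.52×7.009 = 198.1 kN/m.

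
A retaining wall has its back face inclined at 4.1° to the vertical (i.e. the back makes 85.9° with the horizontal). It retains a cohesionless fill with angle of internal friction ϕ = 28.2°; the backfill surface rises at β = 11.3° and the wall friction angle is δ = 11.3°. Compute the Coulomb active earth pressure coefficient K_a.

0.419

K_a = sin²(α+φ) / [sin²α · sin(α−δ) · (1 + √{sin(φ+δ)sin(φ−β) / (sin(α−δ)sin(α+β))})²].
With α = 85.9°, φ = 28.2°, δ = 11.3°, β = 11.3°: K_a = 0.4191.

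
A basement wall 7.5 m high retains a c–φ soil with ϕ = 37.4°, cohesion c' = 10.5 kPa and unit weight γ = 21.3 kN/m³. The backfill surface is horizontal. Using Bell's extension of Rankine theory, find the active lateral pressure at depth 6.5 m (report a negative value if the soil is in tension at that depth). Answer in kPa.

23.4 kPa

K_a = (1 − sin φ)/(1 + sin φ) = 0.2443.
σ_a = K_a γ z − 2c√K_a = 0.2443×21.3×6.5 − 2×10.5×0.4942 = 23.44 kPa.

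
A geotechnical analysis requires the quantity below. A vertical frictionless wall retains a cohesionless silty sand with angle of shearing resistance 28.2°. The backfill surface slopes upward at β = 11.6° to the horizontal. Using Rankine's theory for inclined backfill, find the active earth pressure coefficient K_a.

0.384

K_a = cos β · (cos β − √(cos²β − cos²φ)) / (cos β + √(cos²β − cos²φ)).
cos β = 0.9796, cos φ = 0.8813, √(cos²β − cos²φ) = 0.4276.
K_a = 0.9796 × (0.9796 − 0.4276)/(0.9796 + 0.4276) = 0.3842.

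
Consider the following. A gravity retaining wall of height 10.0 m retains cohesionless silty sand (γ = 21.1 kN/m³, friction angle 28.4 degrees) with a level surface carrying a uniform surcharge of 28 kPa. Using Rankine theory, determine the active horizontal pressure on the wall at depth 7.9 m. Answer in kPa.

K_a = (1 − sin φ)/(1 + sin φ) = 0.3554.
σ_v = γz + q = 21.1 × 7.9 + 28 = 194.7 kPa.
σ_h = K_a σ_v = 0.3554 × 194.7 = 69.18 kPa.

69.2 kPa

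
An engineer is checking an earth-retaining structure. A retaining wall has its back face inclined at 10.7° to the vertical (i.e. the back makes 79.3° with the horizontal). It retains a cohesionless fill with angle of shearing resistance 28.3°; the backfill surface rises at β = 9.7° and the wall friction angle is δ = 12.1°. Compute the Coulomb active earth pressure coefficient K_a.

0.470

K_a = sin²(α+φ) / [sin²α · sin(α−δ) · (1 + √{sin(φ+δ)sin(φ−β) / (sin(α−δ)sin(α+β))})²].
With α = 79.3°, φ = 28.3°, δ = 12.1°, β = 9.7°: K_a = 0.4701.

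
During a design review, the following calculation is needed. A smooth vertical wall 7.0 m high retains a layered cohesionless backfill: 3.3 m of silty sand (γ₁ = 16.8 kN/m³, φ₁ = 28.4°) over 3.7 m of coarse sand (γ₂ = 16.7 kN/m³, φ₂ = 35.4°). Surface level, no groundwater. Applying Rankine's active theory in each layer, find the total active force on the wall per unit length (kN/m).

118 kN/m

K_a1 = tan²(45°−28.4°/2) = 0.3554; K_a2 = tan²(45°−35.4°/2) = 0.2664.
Layer 1: σ at base = K_a1 γ₁ h₁ = 19.70 kPa; P₁ = ½×19.70×3.3 = 32.51.
Layer 2: σ_v at top = γ₁h₁ = 55.44; σ_h top = K_a2×55.44 = 14.77; σ_h base = K_a2×(55.44+16.7×3.7) = 31.23.
P₂ = ½(14.77+31.23)×3.7 = 85.10. Total P_a = 32.51+85.10 = 117.6 kN/m.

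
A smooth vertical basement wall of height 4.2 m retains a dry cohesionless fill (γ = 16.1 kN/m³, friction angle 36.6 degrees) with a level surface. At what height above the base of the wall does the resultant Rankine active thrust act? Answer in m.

1.40 m

K_a = 0.2530.
The pressure distribution is triangular, so the resultant acts at H/3 above the base = 4.2/3 = 1.400 m.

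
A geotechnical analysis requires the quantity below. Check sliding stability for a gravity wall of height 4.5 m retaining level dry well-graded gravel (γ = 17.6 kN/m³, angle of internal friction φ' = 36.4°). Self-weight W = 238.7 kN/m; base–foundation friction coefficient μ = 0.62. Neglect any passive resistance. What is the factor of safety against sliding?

K_a = tan²(45° − 36.4°/2) = 0.2552.
P_a = ½K_aγH² = 0.5×0.2552×17.6×4.5² = 45.47 kN/m, acting at H/3 = 1.500 m above the base.
FS_sliding = μW / P_a = 0.62×238.7 / 45.47 = 3.255.

3.25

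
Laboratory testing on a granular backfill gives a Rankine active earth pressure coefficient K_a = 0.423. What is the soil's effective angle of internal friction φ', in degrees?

23.9°

K_a = tan²(45° − φ/2) ⇒ 45° − φ/2 = arctan(√0.423) = 33.04°.
φ = 2(45° − 33.04°) = 23.92°.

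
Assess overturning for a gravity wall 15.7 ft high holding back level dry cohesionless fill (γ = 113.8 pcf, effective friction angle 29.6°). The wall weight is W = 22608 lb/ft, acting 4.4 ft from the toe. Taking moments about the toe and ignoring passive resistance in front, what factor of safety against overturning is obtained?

K_a = tan²(45° − 29.6°/2) = 0.3387.
P_a = ½K_aγH² = 0.5×0.3387×113.8×15.7² = 4751 lb/ft, acting at H/3 = 5.233 ft above the base.
Overturning moment M_o = P_a × H/3 = 4751 × 5.233 = 24860.
Resisting moment M_r = W × 4.4 = 22608 × 4.4 = 99480.
FS_overturning = M_r/M_o = 99480/24860 = 4.001.

4.00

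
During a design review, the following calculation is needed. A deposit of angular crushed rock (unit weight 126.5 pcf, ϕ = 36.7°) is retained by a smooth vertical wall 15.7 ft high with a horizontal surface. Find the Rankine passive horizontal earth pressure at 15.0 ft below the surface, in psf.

K_p = (1 + sin φ)/(1 − sin φ) = 3.970.
σ_h = K_p γ z = 3.970 × 126.5 × 15.0 = 7534 psf.

7530 psf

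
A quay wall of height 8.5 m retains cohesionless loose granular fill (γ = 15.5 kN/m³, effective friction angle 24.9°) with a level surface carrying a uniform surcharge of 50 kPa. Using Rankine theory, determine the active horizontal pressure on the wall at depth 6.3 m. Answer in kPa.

60.2 kPa

K_a = (1 − sin φ)/(1 + sin φ) = 0.4074.
σ_v = γz + q = 15.5 × 6.3 + 50 = 147.6 kPa.
σ_h = K_a σ_v = 0.4074 × 147.6 = 60.16 kPa.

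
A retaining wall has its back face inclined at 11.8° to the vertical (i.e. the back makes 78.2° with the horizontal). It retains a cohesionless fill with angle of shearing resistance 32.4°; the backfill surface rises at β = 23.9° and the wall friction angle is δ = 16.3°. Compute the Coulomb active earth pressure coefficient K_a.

0.561

K_a = sin²(α+φ) / [sin²α · sin(α−δ) · (1 + √{sin(φ+δ)sin(φ−β) / (sin(α−δ)sin(α+β))})²].
With α = 78.2°, φ = 32.4°, δ = 16.3°, β = 23.9°: K_a = 0.5615.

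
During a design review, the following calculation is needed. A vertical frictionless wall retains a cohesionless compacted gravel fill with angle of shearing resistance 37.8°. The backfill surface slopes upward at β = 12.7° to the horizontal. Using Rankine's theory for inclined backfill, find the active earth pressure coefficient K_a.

0.254

K_a = cos β · (cos β − √(cos²β − cos²φ)) / (cos β + √(cos²β − cos²φ)).
cos β = 0.9755, cos φ = 0.7902, √(cos²β − cos²φ) = 0.5721.
K_a = 0.9755 × (0.9755 − 0.5721)/(0.9755 + 0.5721) = 0.2543.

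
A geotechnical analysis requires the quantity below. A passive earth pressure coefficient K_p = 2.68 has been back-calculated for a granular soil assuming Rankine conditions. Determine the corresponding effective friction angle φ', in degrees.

27.2°

K_p = (1+sin φ)/(1−sin φ) ⇒ sin φ = (K_p − 1)/(K_p + 1) = 0.4565.
φ = arcsin(0.4565) = 27.16°.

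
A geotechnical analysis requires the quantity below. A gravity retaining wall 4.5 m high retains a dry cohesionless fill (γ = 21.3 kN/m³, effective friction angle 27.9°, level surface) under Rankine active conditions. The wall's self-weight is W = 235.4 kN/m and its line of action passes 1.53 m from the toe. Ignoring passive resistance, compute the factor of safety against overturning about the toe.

3.07

K_a = tan²(45° − 27.9°/2) = 0.3625.
P_a = ½K_aγH² = 0.5×0.3625×21.3×4.5² = 78.17 kN/m, acting at H/3 = 1.500 m above the base.
Overturning moment M_o = P_a × H/3 = 78.17 × 1.500 = 117.3.
Resisting moment M_r = W × 1.53 = 235.4 × 1.53 = 360.2.
FS_overturning = M_r/M_o = 360.2/117.3 = 3.072.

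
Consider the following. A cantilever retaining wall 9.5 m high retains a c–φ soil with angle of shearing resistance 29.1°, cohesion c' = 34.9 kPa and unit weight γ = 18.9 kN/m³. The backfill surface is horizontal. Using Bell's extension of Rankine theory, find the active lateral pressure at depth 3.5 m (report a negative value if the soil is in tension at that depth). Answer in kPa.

-18.2 kPa

K_a = (1 − sin φ)/(1 + sin φ) = 0.3456.
σ_a = K_a γ z − 2c√K_a = 0.3456×18.9×3.5 − 2×34.9×0.5879 = -18.17 kPa.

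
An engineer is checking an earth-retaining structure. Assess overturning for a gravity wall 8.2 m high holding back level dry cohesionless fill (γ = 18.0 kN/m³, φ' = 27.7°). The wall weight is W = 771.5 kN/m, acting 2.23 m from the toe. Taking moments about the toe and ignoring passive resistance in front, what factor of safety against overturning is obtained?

K_a = tan²(45° − 27.7°/2) = 0.3653.
P_a = ½K_aγH² = 0.5×0.3653×18.0×8.2² = 221.1 kN/m, acting at H/3 = 2.733 m above the base.
Overturning moment M_o = P_a × H/3 = 221.1 × 2.733 = 604.3.
Resisting moment M_r = W × 2.23 = 771.5 × 2.23 = 1720.
FS_overturning = M_r/M_o = 1720/604.3 = 2.847.

2.85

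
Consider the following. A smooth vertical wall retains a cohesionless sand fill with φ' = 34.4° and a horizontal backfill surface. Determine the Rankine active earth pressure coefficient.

0.278

K_a = (1 − sin φ)/(1 + sin φ) = (1 − sin 34.4°)/(1 + sin 34.4°) = 0.2780.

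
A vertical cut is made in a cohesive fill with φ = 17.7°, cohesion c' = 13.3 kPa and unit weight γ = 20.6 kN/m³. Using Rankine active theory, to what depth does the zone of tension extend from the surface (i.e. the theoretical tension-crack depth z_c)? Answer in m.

K_a = tan²(45° − 17.7°/2) = 0.5337; √K_a = 0.7306.
The active pressure is zero where K_a γ z = 2c√K_a, so z_c = 2c/(γ√K_a) = 2×13.3/(20.6×0.7306) = 1.768 m.

1.77 m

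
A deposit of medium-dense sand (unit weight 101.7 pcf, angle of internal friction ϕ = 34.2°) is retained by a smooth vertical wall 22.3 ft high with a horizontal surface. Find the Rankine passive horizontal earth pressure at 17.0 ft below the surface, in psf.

K_p = (1 + sin φ)/(1 − sin φ) = 3.567.
σ_h = K_p γ z = 3.567 × 101.7 × 17.0 = 6167 psf.

6170 psf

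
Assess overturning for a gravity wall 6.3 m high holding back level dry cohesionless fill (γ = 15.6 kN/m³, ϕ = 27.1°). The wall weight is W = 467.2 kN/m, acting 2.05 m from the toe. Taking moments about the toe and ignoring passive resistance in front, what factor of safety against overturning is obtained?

3.94

K_a = tan²(45° − 27.1°/2) = 0.3741.
P_a = ½K_aγH² = 0.5×0.3741×15.6×6.3² = 115.8 kN/m, acting at H/3 = 2.100 m above the base.
Overturning moment M_o = P_a × H/3 = 115.8 × 2.100 = 243.2.
Resisting moment M_r = W × 2.05 = 467.2 × 2.05 = 957.8.
FS_overturning = M_r/M_o = 957.8/243.2 = 3.938.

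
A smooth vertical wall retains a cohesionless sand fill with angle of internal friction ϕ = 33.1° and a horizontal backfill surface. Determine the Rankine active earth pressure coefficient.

0.294

K_a = tan²(45° − φ/2) = tan²(28.45°) = 0.2936.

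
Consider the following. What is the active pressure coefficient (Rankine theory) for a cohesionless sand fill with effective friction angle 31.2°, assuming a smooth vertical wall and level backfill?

0.317

K_a = tan²(45° − φ/2) = tan²(29.40°) = 0.3175.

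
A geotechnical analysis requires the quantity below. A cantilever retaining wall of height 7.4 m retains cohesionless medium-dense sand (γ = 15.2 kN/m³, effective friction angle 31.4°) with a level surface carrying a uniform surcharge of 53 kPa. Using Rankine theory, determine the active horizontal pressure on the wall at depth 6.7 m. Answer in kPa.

48.8 kPa

K_a = (1 − sin φ)/(1 + sin φ) = 0.3149.
σ_v = γz + q = 15.2 × 6.7 + 53 = 154.8 kPa.
σ_h = K_a σ_v = 0.3149 × 154.8 = 48.76 kPa.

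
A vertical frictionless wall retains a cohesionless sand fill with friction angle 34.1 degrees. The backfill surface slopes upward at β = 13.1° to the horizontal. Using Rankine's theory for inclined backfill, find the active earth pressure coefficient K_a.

0.302

K_a = cos β · (cos β − √(cos²β − cos²φ)) / (cos β + √(cos²β − cos²φ)).
cos β = 0.9740, cos φ = 0.8281, √(cos²β − cos²φ) = 0.5128.
K_a = 0.9740 × (0.9740 − 0.5128)/(0.9740 + 0.5128) = 0.3021.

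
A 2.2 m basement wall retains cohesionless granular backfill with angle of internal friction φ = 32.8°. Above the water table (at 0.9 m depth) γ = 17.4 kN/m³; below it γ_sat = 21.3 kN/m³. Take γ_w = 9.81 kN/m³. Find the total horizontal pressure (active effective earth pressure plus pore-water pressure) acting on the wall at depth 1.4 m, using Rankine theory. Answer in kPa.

11.3 kPa

K_a = (1 − sin φ)/(1 + sin φ) = 0.2973.
γ' = 21.3 − 9.81 = 11.49 kN/m³.
Effective vertical stress at 1.4 m: σ'_v = 17.4×0.9 + 11.49×0.500 = 21.40 kPa.
σ'_h = K_a σ'_v = 0.2973 × 21.40 = 6.363 kPa; u = γ_w × 0.500 = 4.905 kPa.
Total σ_h = 6.363 + 4.905 = 11.27 kPa.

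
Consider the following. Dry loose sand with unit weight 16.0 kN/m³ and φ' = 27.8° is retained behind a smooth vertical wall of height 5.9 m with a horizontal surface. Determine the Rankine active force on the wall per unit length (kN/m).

K_a = tan²(45° − φ/2) = 0.3639.
P_a = ½ K_a γ H² = 0.5 × 0.3639 × 16.0 × 5.9² = 101.3 kN/m.

101 kN/m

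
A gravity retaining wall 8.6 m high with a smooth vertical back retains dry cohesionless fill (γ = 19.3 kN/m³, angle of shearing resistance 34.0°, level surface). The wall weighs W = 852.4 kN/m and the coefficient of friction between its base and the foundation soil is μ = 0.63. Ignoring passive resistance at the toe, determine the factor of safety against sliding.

K_a = tan²(45° − 34.0°/2) = 0.2827.
P_a = ½K_aγH² = 0.5×0.2827×19.3×8.6² = 201.8 kN/m, acting at H/3 = 2.867 m above the base.
FS_sliding = μW / P_a = 0.63×852.4 / 201.8 = 2.661.

2.66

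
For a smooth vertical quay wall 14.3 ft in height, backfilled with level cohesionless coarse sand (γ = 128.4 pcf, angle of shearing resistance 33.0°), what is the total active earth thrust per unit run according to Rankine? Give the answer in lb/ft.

K_a = tan²(45° − φ/2) = 0.2948.
P_a = ½ K_a γ H² = 0.5 × 0.2948 × 128.4 × 14.3² = 3870 lb/ft.

3870 lb/ft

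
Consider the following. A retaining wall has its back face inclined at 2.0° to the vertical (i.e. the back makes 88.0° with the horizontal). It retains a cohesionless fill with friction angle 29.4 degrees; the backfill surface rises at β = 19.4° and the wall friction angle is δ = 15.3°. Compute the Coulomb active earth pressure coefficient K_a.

0.443

K_a = sin²(α+φ) / [sin²α · sin(α−δ) · (1 + √{sin(φ+δ)sin(φ−β) / (sin(α−δ)sin(α+β))})²].
With α = 88.0°, φ = 29.4°, δ = 15.3°, β = 19.4°: K_a = 0.4429.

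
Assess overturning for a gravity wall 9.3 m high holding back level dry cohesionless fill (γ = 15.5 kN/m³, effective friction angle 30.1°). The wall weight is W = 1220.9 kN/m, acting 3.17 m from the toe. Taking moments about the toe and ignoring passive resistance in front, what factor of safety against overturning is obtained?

K_a = tan²(45° − 30.1°/2) = 0.3320.
P_a = ½K_aγH² = 0.5×0.3320×15.5×9.3² = 222.5 kN/m, acting at H/3 = 3.100 m above the base.
Overturning moment M_o = P_a × H/3 = 222.5 × 3.100 = 689.9.
Resisting moment M_r = W × 3.17 = 1220.9 × 3.17 = 3870.
FS_overturning = M_r/M_o = 3870/689.9 = 5.610.

5.61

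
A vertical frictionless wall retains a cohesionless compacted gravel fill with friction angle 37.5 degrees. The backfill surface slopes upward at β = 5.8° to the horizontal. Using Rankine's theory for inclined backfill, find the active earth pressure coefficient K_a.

0.246

K_a = cos β · (cos β − √(cos²β − cos²φ)) / (cos β + √(cos²β − cos²φ)).
cos β = 0.9949, cos φ = 0.7934, √(cos²β − cos²φ) = 0.6003.
K_a = 0.9949 × (0.9949 − 0.6003)/(0.9949 + 0.6003) = 0.2461.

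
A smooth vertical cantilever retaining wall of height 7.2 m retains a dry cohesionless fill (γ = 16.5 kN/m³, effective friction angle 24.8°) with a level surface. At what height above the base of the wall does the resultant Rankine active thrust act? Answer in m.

2.40 m

K_a = 0.4090.
The pressure distribution is triangular, so the resultant acts at H/3 above the base = 7.2/3 = 2.400 m.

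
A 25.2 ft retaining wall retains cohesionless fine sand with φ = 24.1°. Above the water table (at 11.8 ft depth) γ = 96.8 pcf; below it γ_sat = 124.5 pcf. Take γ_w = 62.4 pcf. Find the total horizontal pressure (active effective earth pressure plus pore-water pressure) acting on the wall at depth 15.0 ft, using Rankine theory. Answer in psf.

K_a = (1 − sin φ)/(1 + sin φ) = 0.4201.
γ' = 124.5 − 62.4 = 62.10 pcf.
Effective vertical stress at 15.0 ft: σ'_v = 96.8×11.8 + 62.10×3.20 = 1341 psf.
σ'_h = K_a σ'_v = 0.4201 × 1341 = 563.4 psf; u = γ_w × 3.20 = 199.7 psf.
Total σ_h = 563.4 + 199.7 = 763.0 psf.

763 psf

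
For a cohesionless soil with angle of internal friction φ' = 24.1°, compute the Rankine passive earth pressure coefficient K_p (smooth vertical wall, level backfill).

K_p = (1 + sin φ)/(1 − sin φ) = tan²(45° + 24.1°/2) = 2.380.

2.38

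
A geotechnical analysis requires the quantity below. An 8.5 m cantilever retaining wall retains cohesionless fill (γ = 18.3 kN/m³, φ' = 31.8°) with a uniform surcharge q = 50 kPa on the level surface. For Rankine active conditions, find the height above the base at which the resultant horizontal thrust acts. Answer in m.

K_a = 0.3098.
Triangular part P₁ = ½K_aγH² = 204.8 at H/3 = 2.833 m; rectangular part P₂ = K_a q H = 131.7 at H/2 = 4.250 m.
ȳ = (P₁·2.833 + P₂·4.250)/(P₁+P₂) = 3.388 m.

3.39 m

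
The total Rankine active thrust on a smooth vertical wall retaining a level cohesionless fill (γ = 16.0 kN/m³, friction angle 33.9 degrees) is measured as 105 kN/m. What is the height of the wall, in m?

6.80 m

K_a = 0.2839. P_a = ½ K_a γ H² ⇒ H = √(2P_a/(K_a γ)).
H = √(2×105/(0.2839×16.0)) = 6.799 m.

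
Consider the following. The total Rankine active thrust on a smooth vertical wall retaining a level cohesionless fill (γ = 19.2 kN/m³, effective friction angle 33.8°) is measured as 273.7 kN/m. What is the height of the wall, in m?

K_a = 0.2851. P_a = ½ K_a γ H² ⇒ H = √(2P_a/(K_a γ)).
H = √(2×273.7/(0.2851×19.2)) = 10.00 m.

10.0 m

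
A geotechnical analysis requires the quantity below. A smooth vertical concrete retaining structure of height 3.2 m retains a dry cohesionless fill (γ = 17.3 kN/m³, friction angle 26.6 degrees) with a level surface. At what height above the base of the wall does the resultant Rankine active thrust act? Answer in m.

1.07 m

K_a = 0.3814.
The pressure distribution is triangular, so the resultant acts at H/3 above the base = 3.2/3 = 1.067 m.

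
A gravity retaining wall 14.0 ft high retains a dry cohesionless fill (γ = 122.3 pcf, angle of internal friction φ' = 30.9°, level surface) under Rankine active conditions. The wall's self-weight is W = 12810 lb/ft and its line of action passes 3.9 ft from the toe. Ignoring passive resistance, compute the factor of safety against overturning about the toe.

K_a = tan²(45° − 30.9°/2) = 0.3214.
P_a = ½K_aγH² = 0.5×0.3214×122.3×14.0² = 3852 lb/ft, acting at H/3 = 4.667 ft above the base.
Overturning moment M_o = P_a × H/3 = 3852 × 4.667 = 17980.
Resisting moment M_r = W × 3.9 = 12810 × 3.9 = 49960.
FS_overturning = M_r/M_o = 49960/17980 = 2.779.

2.78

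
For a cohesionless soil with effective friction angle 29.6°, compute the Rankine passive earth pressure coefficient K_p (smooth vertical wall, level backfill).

2.95

K_p = (1 + sin φ)/(1 − sin φ) = tan²(45° + 29.6°/2) = 2.952.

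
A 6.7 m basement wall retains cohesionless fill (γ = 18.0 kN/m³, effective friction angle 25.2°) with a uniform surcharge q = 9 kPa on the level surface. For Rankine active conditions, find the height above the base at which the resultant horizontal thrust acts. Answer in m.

K_a = 0.4027.
Triangular part P₁ = ½K_aγH² = 162.7 at H/3 = 2.233 m; rectangular part P₂ = K_a q H = 24.29 at H/2 = 3.350 m.
ȳ = (P₁·2.233 + P₂·3.350)/(P₁+P₂) = 2.378 m.

2.38 m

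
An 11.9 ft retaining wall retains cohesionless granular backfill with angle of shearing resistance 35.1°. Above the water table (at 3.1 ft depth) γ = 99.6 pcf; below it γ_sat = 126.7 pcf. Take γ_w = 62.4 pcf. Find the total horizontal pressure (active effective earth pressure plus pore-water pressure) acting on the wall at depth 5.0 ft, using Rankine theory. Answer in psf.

K_a = (1 − sin φ)/(1 + sin φ) = 0.2698.
γ' = 126.7 − 62.4 = 64.30 pcf.
Effective vertical stress at 5.0 ft: σ'_v = 99.6×3.1 + 64.30×1.90 = 430.9 psf.
σ'_h = K_a σ'_v = 0.2698 × 430.9 = 116.3 psf; u = γ_w × 1.90 = 118.6 psf.
Total σ_h = 116.3 + 118.6 = 234.8 psf.

235 psf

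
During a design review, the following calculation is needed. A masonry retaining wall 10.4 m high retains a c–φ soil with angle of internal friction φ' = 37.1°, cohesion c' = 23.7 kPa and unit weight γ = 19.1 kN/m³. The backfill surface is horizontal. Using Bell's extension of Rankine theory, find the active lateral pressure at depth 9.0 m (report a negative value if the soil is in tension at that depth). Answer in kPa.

K_a = (1 − sin φ)/(1 + sin φ) = 0.2475.
σ_a = K_a γ z − 2c√K_a = 0.2475×19.1×9.0 − 2×23.7×0.4975 = 18.96 kPa.

19.0 kPa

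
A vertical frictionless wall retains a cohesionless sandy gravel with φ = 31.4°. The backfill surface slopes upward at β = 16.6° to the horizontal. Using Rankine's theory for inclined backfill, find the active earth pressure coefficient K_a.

K_a = cos β · (cos β − √(cos²β − cos²φ)) / (cos β + √(cos²β − cos²φ)).
cos β = 0.9583, cos φ = 0.8536, √(cos²β − cos²φ) = 0.4357.
K_a = 0.9583 × (0.9583 − 0.4357)/(0.9583 + 0.4357) = 0.3593.

0.359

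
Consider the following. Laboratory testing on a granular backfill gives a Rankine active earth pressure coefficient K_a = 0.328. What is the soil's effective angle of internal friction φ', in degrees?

K_a = tan²(45° − φ/2) ⇒ 45° − φ/2 = arctan(√0.328) = 29.80°.
φ = 2(45° − 29.80°) = 30.40°.

30.4°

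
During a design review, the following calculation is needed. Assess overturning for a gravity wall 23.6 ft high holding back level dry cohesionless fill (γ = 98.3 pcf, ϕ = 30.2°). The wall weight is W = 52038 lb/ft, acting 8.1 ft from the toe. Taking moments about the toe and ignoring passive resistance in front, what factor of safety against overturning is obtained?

5.92

K_a = tan²(45° − 30.2°/2) = 0.3307.
P_a = ½K_aγH² = 0.5×0.3307×98.3×23.6² = 9052 lb/ft, acting at H/3 = 7.867 ft above the base.
Overturning moment M_o = P_a × H/3 = 9052 × 7.867 = 71210.
Resisting moment M_r = W × 8.1 = 52038 × 8.1 = 421500.
FS_overturning = M_r/M_o = 421500/71210 = 5.920.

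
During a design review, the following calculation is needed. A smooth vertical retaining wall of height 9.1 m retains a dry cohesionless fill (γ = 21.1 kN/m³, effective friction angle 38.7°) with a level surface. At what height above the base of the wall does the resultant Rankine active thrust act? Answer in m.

3.03 m

K_a = 0.2306.
The pressure distribution is triangular, so the resultant acts at H/3 above the base = 9.1/3 = 3.033 m.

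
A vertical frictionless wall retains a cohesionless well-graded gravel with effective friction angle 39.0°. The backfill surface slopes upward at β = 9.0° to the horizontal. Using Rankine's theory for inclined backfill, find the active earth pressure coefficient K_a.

0.234

K_a = cos β · (cos β − √(cos²β − cos²φ)) / (cos β + √(cos²β − cos²φ)).
cos β = 0.9877, cos φ = 0.7771, √(cos²β − cos²φ) = 0.6096.
K_a = 0.9877 × (0.9877 − 0.6096)/(0.9877 + 0.6096) = 0.2338.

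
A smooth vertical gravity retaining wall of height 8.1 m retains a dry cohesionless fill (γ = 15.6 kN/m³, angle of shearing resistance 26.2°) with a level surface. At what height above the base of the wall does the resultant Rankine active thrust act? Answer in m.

K_a = 0.3874.
The pressure distribution is triangular, so the resultant acts at H/3 above the base = 8.1/3 = 2.700 m.

2.70 m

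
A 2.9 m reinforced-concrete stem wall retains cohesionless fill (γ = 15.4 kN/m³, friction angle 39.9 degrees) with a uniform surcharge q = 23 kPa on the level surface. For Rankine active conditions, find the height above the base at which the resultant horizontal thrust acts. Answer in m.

K_a = 0.2184.
Triangular part P₁ = ½K_aγH² = 14.15 at H/3 = 0.9667 m; rectangular part P₂ = K_a q H = 14.57 at H/2 = 1.450 m.
ȳ = (P₁·0.9667 + P₂·1.450)/(P₁+P₂) = 1.212 m.

1.21 m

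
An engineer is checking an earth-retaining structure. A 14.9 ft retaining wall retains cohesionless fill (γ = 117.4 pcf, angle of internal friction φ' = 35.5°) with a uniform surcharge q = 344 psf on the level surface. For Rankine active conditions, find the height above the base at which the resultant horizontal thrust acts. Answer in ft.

5.67 ft

K_a = 0.2653.
Triangular part P₁ = ½K_aγH² = 3457 at H/3 = 4.967 ft; rectangular part P₂ = K_a q H = 1360 at H/2 = 7.450 ft.
ȳ = (P₁·4.967 + P₂·7.450)/(P₁+P₂) = 5.668 ft.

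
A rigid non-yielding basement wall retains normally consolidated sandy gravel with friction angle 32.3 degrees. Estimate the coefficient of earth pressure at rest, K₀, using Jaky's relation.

0.466

K₀ = 1 − sin φ' = 1 − sin 32.3° = 0.4656.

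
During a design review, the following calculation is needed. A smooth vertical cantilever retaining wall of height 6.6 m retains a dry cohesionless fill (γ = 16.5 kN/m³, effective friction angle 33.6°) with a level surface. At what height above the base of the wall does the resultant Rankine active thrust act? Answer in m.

K_a = 0.2875.
The pressure distribution is triangular, so the resultant acts at H/3 above the base = 6.6/3 = 2.200 m.

2.20 m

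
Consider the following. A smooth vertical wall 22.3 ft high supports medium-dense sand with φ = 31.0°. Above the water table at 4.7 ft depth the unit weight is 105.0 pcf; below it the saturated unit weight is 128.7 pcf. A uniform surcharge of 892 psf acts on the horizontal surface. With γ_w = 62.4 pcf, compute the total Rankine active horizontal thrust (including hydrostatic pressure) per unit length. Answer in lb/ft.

K_a = tan²(45° − φ/2) = 0.3201.
γ' = 128.7 − 62.4 = 66.30 pcf. h₂ = H − d_w = 17.6 ft.
σ'_h: at surface K_a·q = 285.5; at WT K_a(q+γd_w) = 443.5; at base K_a(q+γd_w+γ'h₂) = 817.0 psf.
P₁ = ½(285.5+443.5)×4.7 = 1713; P₂ = ½(443.5+817.0)×17.6 = 11090; P_w = ½γ_w h₂² = 9665.
Total = 1713+11090+9665 = 22470 lb/ft.

22500 lb/ft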